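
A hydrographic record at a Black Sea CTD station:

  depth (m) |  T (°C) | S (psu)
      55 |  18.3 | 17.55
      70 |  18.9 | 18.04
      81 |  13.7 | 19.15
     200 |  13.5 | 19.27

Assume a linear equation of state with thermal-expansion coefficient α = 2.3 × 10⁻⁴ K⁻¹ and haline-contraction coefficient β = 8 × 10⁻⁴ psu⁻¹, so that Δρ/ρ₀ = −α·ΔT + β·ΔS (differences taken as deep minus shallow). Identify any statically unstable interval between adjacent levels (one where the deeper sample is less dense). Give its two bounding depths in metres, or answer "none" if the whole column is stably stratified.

none

Evaluate Δρ/ρ₀ = −αΔT + βΔS across each adjacent pair:
  55–70 m: −αΔT+βΔS = −(2.3 × 10⁻⁴)(+0.6)+(8 × 10⁻⁴)(+0.49) = 2.5 × 10⁻⁴ → stable
  70–81 m: −αΔT+βΔS = −(2.3 × 10⁻⁴)(-5.2)+(8 × 10⁻⁴)(+1.11) = 2.1 × 10⁻³ → stable
  81–200 m: −αΔT+βΔS = −(2.3 × 10⁻⁴)(-0.2)+(8 × 10⁻⁴)(+0.12) = 1.4 × 10⁻⁴ → stable
Every interval has Δρ > 0: the column is stably stratified throughout.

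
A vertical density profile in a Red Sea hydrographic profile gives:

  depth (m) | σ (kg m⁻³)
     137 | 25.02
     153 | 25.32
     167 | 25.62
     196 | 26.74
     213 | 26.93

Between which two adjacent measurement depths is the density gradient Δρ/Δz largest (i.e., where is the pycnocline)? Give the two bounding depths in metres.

167–196 m

Compute the density gradient over each adjacent pair:
  137–153 m: Δρ/Δz = 0.30/16 = 0.019 kg m⁻⁴
  153–167 m: Δρ/Δz = 0.30/14 = 0.021 kg m⁻⁴
  167–196 m: Δρ/Δz = 1.12/29 = 0.039 kg m⁻⁴
  196–213 m: Δρ/Δz = 0.19/17 = 0.011 kg m⁻⁴
The largest gradient is in the 167–196 m interval — the pycnocline.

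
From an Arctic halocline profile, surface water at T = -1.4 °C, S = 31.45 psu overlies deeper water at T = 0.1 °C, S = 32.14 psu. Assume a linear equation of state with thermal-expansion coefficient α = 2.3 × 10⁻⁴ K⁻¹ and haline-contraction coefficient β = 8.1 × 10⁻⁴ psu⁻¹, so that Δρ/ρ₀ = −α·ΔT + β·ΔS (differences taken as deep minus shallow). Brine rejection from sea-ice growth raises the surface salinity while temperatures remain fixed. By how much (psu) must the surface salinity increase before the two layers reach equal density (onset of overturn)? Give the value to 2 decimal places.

Neutral buoyancy requires −α(T_deep − T_surf) + β(S_deep − S_surf′) = 0.
S_surf′ = S_deep − (α/β)·ΔT = 32.14 − (2.3 × 10⁻⁴/8.1 × 10⁻⁴)·(+1.5) = 31.7141 psu.
Increase required: 31.7141 − 31.45 = 0.2641 psu.

0.26 psu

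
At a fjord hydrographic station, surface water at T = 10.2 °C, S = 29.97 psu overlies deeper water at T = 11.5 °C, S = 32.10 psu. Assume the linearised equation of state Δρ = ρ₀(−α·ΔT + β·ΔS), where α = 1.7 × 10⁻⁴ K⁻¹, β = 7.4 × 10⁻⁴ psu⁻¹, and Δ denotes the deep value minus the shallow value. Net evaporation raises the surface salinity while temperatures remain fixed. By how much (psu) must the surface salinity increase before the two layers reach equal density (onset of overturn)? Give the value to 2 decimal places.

1.83 psu

Neutral buoyancy requires −α(T_deep − T_surf) + β(S_deep − S_surf′) = 0.
S_surf′ = S_deep − (α/β)·ΔT = 32.10 − (1.7 × 10⁻⁴/7.4 × 10⁻⁴)·(+1.3) = 31.8014 psu.
Increase required: 31.8014 − 29.97 = 1.8314 psu.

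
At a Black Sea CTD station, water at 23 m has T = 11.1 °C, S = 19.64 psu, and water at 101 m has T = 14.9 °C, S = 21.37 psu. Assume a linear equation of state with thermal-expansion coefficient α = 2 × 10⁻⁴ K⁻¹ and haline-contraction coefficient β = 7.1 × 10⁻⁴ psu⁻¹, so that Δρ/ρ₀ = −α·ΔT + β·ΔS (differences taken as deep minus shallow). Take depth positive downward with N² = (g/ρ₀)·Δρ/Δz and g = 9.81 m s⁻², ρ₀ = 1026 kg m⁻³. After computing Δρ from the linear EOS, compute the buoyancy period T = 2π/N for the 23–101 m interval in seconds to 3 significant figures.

ΔT = +3.8 K, ΔS = +1.73 psu (deep − shallow).
Δρ/ρ₀ = −αΔT + βΔS = -7.60 × 10⁻⁴ + 1.2283 × 10⁻³ = 4.683 × 10⁻⁴, so Δρ ≈ 0.4805 kg m⁻³.
N² = (g/ρ₀)·Δρ/Δz = g·(Δρ/ρ₀)/Δz = 9.81 × 4.683 × 10⁻⁴ / 78 = 5.8898 × 10⁻⁵ s⁻².
N = √(5.8898 × 10⁻⁵) = 7.6745 × 10⁻³ rad s⁻¹ → T = 2π/N = 818.71 s ≈ 819 s.

819 s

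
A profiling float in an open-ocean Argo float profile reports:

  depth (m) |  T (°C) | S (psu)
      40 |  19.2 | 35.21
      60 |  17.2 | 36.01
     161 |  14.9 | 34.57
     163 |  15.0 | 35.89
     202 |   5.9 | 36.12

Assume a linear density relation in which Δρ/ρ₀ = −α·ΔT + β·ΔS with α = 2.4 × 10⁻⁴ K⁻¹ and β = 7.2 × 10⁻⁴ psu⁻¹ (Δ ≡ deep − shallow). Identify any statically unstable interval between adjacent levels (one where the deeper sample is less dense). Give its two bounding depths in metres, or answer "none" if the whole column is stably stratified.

60–161 m

Evaluate Δρ/ρ₀ = −αΔT + βΔS across each adjacent pair:
  40–60 m: −αΔT+βΔS = −(2.4 × 10⁻⁴)(-2.0)+(7.2 × 10⁻⁴)(+0.80) = 1.1 × 10⁻³ → stable
  60–161 m: −αΔT+βΔS = −(2.4 × 10⁻⁴)(-2.3)+(7.2 × 10⁻⁴)(-1.44) = -4.8 × 10⁻⁴ → UNSTABLE
  161–163 m: −αΔT+βΔS = −(2.4 × 10⁻⁴)(+0.1)+(7.2 × 10⁻⁴)(+1.32) = 9.3 × 10⁻⁴ → stable
  163–202 m: −αΔT+βΔS = −(2.4 × 10⁻⁴)(-9.1)+(7.2 × 10⁻⁴)(+0.23) = 2.3 × 10⁻³ → stable
The 60–161 m interval has Δρ < 0: lighter water underlies denser water.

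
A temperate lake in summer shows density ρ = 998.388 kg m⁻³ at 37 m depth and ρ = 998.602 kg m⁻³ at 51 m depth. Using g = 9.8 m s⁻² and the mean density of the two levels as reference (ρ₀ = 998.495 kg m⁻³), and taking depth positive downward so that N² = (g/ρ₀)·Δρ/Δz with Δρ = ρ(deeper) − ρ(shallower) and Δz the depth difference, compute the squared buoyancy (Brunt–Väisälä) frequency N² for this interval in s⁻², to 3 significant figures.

Δρ = 998.602 − 998.388 = 0.214 kg m⁻³ over Δz = 51 − 37 = 14 m.
N² = (9.8/998.495) × (0.214/14) = 1.5003 × 10⁻⁴ s⁻² ≈ 1.50 × 10⁻⁴ s⁻².
A positive N² confirms static stability across the interval.

1.50 × 10⁻⁴ s⁻²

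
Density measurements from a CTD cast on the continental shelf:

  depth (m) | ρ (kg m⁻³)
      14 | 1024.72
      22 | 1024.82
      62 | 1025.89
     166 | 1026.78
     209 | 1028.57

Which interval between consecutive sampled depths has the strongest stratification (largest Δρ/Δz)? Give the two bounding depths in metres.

166–209 m

Compute the density gradient over each adjacent pair:
  14–22 m: Δρ/Δz = 0.10/8 = 0.013 kg m⁻⁴
  22–62 m: Δρ/Δz = 1.07/40 = 0.027 kg m⁻⁴
  62–166 m: Δρ/Δz = 0.89/104 = 8.6 × 10⁻³ kg m⁻⁴
  166–209 m: Δρ/Δz = 1.79/43 = 0.042 kg m⁻⁴
The largest gradient is in the 166–209 m interval — the pycnocline.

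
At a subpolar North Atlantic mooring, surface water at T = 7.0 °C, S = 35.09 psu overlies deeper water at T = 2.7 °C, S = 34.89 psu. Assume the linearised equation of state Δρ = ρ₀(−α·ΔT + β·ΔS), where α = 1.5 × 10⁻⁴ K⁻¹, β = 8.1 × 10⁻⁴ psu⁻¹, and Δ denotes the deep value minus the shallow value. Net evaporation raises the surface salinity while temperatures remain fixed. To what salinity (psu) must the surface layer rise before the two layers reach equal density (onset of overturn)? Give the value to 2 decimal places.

Neutral buoyancy requires −α(T_deep − T_surf) + β(S_deep − S_surf′) = 0.
S_surf′ = S_deep − (α/β)·ΔT = 34.89 − (1.5 × 10⁻⁴/8.1 × 10⁻⁴)·(-4.3) = 35.6863 psu.
Increase required: 35.6863 − 35.09 = 0.5963 psu.

35.69 psu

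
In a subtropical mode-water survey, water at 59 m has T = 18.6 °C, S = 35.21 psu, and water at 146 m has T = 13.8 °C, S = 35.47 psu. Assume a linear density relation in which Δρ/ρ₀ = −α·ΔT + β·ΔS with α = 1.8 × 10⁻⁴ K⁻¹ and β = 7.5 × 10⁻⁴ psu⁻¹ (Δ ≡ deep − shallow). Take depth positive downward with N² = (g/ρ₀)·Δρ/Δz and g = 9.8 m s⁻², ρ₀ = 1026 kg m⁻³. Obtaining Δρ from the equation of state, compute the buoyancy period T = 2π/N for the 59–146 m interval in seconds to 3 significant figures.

ΔT = -4.8 K, ΔS = +0.26 psu (deep − shallow).
Δρ/ρ₀ = −αΔT + βΔS = 8.64 × 10⁻⁴ + 1.95 × 10⁻⁴ = 1.059 × 10⁻³, so Δρ ≈ 1.087 kg m⁻³.
N² = (g/ρ₀)·Δρ/Δz = g·(Δρ/ρ₀)/Δz = 9.8 × 1.059 × 10⁻³ / 87 = 1.1929 × 10⁻⁴ s⁻².
N = √(1.1929 × 10⁻⁴) = 0.010922 rad s⁻¹ → T = 2π/N = 575.28 s ≈ 575 s.

575 s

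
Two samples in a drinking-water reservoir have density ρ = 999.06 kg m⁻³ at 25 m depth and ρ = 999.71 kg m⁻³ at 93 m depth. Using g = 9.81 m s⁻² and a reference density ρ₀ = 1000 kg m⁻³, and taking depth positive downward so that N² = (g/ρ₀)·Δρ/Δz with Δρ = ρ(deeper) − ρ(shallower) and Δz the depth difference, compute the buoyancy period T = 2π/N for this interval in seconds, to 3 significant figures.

Δρ = 999.71 − 999.06 = 0.65 kg m⁻³ over Δz = 93 − 25 = 68 m.
N² = (9.81/1000) × (0.65/68) = 9.3772 × 10⁻⁵ s⁻².
N = √(9.3772 × 10⁻⁵) = 9.6836 × 10⁻³ rad s⁻¹, so T = 2π/N = 648.85 s ≈ 649 s.
N² > 0, so the interval is statically stable.

649 s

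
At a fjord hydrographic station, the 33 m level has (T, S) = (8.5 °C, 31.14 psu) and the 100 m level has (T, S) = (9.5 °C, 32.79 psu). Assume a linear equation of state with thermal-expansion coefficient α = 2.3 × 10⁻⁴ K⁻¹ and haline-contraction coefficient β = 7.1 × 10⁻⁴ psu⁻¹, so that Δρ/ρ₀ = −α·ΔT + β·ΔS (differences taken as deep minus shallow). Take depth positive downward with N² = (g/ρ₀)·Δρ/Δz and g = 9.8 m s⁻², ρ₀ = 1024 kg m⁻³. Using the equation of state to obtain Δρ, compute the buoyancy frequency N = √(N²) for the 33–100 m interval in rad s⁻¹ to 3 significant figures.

ΔT = +1.0 K, ΔS = +1.65 psu (deep − shallow).
Δρ/ρ₀ = −αΔT + βΔS = -2.30 × 10⁻⁴ + 1.1715 × 10⁻³ = 9.415 × 10⁻⁴, so Δρ ≈ 0.9641 kg m⁻³.
N² = (g/ρ₀)·Δρ/Δz = g·(Δρ/ρ₀)/Δz = 9.8 × 9.415 × 10⁻⁴ / 67 = 1.3771 × 10⁻⁴ s⁻².
N = √(1.3771 × 10⁻⁴) = 0.011735 rad s⁻¹ ≈ 0.0117 rad s⁻¹.

0.0117 rad s⁻¹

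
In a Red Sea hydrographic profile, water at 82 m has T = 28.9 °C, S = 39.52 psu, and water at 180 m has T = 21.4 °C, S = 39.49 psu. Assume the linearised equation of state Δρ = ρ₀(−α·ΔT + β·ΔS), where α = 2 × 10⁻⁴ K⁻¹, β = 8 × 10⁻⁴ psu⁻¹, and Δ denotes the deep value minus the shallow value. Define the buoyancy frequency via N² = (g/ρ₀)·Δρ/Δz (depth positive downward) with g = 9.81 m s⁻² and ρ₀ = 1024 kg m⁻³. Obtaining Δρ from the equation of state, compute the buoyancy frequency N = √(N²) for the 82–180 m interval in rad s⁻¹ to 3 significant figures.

0.0122 rad s⁻¹

ΔT = -7.5 K, ΔS = -0.03 psu (deep − shallow).
Δρ/ρ₀ = −αΔT + βΔS = 1.50 × 10⁻³ − 2.40 × 10⁻⁵ = 1.476 × 10⁻³, so Δρ ≈ 1.511 kg m⁻³.
N² = (g/ρ₀)·Δρ/Δz = g·(Δρ/ρ₀)/Δz = 9.81 × 1.476 × 10⁻³ / 98 = 1.4775 × 10⁻⁴ s⁻².
N = √(1.4775 × 10⁻⁴) = 0.012155 rad s⁻¹ ≈ 0.0122 rad s⁻¹.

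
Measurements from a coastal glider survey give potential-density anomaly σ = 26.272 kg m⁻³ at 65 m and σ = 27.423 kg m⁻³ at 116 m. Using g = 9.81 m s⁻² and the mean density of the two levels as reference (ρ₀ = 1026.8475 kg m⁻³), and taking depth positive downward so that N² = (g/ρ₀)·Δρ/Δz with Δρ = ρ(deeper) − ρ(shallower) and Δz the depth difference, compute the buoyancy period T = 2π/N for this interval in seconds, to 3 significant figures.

Δρ = 1027.423 − 1026.272 = 1.151 kg m⁻³ over Δz = 116 − 65 = 51 m.
N² = (9.81/1026.8475) × (1.151/51) = 2.1561 × 10⁻⁴ s⁻².
N = √(2.1561 × 10⁻⁴) = 0.014684 rad s⁻¹, so T = 2π/N = 427.89 s ≈ 428 s.
N² > 0, so the interval is statically stable.

428 s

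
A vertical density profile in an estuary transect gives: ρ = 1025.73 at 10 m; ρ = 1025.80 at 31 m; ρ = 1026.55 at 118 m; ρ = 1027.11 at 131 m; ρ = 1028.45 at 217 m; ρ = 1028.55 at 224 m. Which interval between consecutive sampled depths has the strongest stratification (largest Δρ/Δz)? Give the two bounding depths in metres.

Compute the density gradient over each adjacent pair:
  10–31 m: Δρ/Δz = 0.07/21 = 3.3 × 10⁻³ kg m⁻⁴
  31–118 m: Δρ/Δz = 0.75/87 = 8.6 × 10⁻³ kg m⁻⁴
  118–131 m: Δρ/Δz = 0.56/13 = 0.043 kg m⁻⁴
  131–217 m: Δρ/Δz = 1.34/86 = 0.016 kg m⁻⁴
  217–224 m: Δρ/Δz = 0.10/7 = 0.014 kg m⁻⁴
The largest gradient is in the 118–131 m interval — the pycnocline.

118–131 m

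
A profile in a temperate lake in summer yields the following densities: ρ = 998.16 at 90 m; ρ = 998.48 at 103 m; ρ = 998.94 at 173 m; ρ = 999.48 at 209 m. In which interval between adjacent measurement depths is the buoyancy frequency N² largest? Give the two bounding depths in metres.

90–103 m

Compute the density gradient over each adjacent pair:
  90–103 m: Δρ/Δz = 0.32/13 = 0.025 kg m⁻⁴
  103–173 m: Δρ/Δz = 0.46/70 = 6.6 × 10⁻³ kg m⁻⁴
  173–209 m: Δρ/Δz = 0.54/36 = 0.015 kg m⁻⁴
The largest gradient is in the 90–103 m interval — the pycnocline.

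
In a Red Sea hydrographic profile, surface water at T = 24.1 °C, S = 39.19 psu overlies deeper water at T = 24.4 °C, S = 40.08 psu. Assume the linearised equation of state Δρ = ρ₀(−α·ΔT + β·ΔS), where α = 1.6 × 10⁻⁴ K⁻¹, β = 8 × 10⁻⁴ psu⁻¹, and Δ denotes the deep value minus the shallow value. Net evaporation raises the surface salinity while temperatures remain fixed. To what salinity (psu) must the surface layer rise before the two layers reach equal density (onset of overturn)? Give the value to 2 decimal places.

40.02 psu

Neutral buoyancy requires −α(T_deep − T_surf) + β(S_deep − S_surf′) = 0.
S_surf′ = S_deep − (α/β)·ΔT = 40.08 − (1.6 × 10⁻⁴/8 × 10⁻⁴)·(+0.3) = 40.0200 psu.
Increase required: 40.0200 − 39.19 = 0.8300 psu.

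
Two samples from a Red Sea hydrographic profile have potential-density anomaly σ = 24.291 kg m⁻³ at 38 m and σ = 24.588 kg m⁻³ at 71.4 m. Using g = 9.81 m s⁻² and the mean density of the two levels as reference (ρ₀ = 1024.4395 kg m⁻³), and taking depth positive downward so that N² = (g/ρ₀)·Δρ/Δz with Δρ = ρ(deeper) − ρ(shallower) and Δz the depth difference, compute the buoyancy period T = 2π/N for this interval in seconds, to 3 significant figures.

681 s

Δρ = 1024.588 − 1024.291 = 0.297 kg m⁻³ over Δz = 71.4 − 38 = 33.4 m.
N² = (9.81/1024.4395) × (0.297/33.4) = 8.5152 × 10⁻⁵ s⁻².
N = √(8.5152 × 10⁻⁵) = 9.2278 × 10⁻³ rad s⁻¹, so T = 2π/N = 680.90 s ≈ 681 s.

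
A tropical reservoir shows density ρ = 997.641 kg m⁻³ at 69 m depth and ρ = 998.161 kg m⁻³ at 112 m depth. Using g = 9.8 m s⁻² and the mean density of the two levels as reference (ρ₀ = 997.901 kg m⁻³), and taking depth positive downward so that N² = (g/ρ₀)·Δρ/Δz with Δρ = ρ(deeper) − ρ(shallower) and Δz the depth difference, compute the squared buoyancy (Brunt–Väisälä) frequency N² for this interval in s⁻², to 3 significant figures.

1.19 × 10⁻⁴ s⁻²

Δρ = 998.161 − 997.641 = 0.520 kg m⁻³ over Δz = 112 − 69 = 43 m.
N² = (9.8/997.901) × (0.520/43) = 1.1876 × 10⁻⁴ s⁻² ≈ 1.19 × 10⁻⁴ s⁻².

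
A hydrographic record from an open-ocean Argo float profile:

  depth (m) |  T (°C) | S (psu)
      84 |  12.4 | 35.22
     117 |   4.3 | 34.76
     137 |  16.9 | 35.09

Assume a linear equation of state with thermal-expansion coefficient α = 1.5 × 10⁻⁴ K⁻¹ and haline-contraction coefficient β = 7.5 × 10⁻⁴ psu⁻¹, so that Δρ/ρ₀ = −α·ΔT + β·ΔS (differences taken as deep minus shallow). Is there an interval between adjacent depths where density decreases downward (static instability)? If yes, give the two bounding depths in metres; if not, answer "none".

117–137 m

Evaluate Δρ/ρ₀ = −αΔT + βΔS across each adjacent pair:
  84–117 m: −αΔT+βΔS = −(1.5 × 10⁻⁴)(-8.1)+(7.5 × 10⁻⁴)(-0.46) = 8.7 × 10⁻⁴ → stable
  117–137 m: −αΔT+βΔS = −(1.5 × 10⁻⁴)(+12.6)+(7.5 × 10⁻⁴)(+0.33) = -1.6 × 10⁻³ → UNSTABLE
The 117–137 m interval has Δρ < 0: lighter water underlies denser water.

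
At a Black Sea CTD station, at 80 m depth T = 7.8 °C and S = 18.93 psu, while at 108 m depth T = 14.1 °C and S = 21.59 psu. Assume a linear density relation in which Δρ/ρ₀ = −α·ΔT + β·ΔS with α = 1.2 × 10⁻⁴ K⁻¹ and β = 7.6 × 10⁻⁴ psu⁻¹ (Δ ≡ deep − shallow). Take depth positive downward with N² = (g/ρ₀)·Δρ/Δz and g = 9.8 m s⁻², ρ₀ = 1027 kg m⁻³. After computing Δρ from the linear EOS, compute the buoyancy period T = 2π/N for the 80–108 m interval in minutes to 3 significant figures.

4.98 min

ΔT = +6.3 K, ΔS = +2.66 psu (deep − shallow).
Δρ/ρ₀ = −αΔT + βΔS = -7.56 × 10⁻⁴ + 2.0216 × 10⁻³ = 1.2656 × 10⁻³, so Δρ ≈ 1.300 kg m⁻³.
N² = (g/ρ₀)·Δρ/Δz = g·(Δρ/ρ₀)/Δz = 9.8 × 1.2656 × 10⁻³ / 28 = 4.4296 × 10⁻⁴ s⁻².
N = √(4.4296 × 10⁻⁴) = 0.021047 rad s⁻¹ → T = 2π/N = 298.53 s = 4.9755 min ≈ 4.98 min.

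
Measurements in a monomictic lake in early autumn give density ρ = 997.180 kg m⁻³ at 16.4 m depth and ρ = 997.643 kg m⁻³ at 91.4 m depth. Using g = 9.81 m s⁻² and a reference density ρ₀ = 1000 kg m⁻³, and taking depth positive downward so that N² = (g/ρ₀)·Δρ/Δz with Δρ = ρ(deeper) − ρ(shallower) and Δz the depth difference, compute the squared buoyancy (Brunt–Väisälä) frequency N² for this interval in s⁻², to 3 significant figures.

Δρ = 997.643 − 997.180 = 0.463 kg m⁻³ over Δz = 91.4 − 16.4 = 75 m.
N² = (9.81/1000) × (0.463/75) = 6.0560 × 10⁻⁵ s⁻² ≈ 6.06 × 10⁻⁵ s⁻².

6.06 × 10⁻⁵ s⁻²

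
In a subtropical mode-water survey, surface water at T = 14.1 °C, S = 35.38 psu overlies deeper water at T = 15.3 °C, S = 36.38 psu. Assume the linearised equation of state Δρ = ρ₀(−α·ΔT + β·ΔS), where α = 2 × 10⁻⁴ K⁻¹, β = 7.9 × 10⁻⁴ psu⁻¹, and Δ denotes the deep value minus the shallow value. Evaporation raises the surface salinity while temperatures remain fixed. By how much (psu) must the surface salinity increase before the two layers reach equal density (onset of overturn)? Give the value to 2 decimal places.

Neutral buoyancy requires −α(T_deep − T_surf) + β(S_deep − S_surf′) = 0.
S_surf′ = S_deep − (α/β)·ΔT = 36.38 − (2 × 10⁻⁴/7.9 × 10⁻⁴)·(+1.2) = 36.0762 psu.
Increase required: 36.0762 − 35.38 = 0.6962 psu.

0.70 psu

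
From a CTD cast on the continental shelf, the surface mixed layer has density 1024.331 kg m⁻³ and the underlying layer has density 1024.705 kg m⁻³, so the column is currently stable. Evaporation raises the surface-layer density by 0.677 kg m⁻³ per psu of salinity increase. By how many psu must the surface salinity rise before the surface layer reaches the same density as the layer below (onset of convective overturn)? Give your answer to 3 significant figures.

0.552 psu

Density deficit of the surface layer: 1024.705 − 1024.331 = 0.374 kg m⁻³.
Required change = 0.374 / 0.677 = 0.552 psu.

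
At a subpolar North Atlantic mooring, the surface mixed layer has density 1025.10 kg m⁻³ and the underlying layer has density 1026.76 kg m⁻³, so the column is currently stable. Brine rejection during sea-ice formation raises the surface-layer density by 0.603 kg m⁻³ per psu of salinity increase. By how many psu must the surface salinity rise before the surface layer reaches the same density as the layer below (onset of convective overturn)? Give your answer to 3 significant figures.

2.75 psu

Density deficit of the surface layer: 1026.76 − 1025.10 = 1.66 kg m⁻³.
Required change = 1.66 / 0.603 = 2.75 psu.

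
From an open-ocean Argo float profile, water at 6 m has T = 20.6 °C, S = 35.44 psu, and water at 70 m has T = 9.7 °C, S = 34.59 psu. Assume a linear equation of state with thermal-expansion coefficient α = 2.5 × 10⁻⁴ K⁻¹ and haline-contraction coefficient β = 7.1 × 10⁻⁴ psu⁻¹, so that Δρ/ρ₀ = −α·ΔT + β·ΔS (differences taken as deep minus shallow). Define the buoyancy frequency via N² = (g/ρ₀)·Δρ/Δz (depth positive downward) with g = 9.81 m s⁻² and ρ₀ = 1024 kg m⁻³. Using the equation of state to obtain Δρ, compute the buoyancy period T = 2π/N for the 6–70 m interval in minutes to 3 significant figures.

5.81 min

ΔT = -10.9 K, ΔS = -0.85 psu (deep − shallow).
Δρ/ρ₀ = −αΔT + βΔS = 2.725 × 10⁻³ − 6.035 × 10⁻⁴ = 2.1215 × 10⁻³, so Δρ ≈ 2.172 kg m⁻³.
N² = (g/ρ₀)·Δρ/Δz = g·(Δρ/ρ₀)/Δz = 9.81 × 2.1215 × 10⁻³ / 64 = 3.2519 × 10⁻⁴ s⁻².
N = √(3.2519 × 10⁻⁴) = 0.018033 rad s⁻¹ → T = 2π/N = 348.43 s = 5.8072 min ≈ 5.81 min.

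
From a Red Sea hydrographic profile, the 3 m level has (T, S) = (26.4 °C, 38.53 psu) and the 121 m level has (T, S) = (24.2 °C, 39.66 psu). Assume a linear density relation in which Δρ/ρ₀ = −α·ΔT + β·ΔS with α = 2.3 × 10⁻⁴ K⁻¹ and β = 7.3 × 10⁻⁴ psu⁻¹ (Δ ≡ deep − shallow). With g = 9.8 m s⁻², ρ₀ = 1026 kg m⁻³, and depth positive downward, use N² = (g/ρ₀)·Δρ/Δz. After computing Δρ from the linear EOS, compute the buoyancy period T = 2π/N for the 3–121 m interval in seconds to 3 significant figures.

ΔT = -2.2 K, ΔS = +1.13 psu (deep − shallow).
Δρ/ρ₀ = −αΔT + βΔS = 5.06 × 10⁻⁴ + 8.249 × 10⁻⁴ = 1.3309 × 10⁻³, so Δρ ≈ 1.366 kg m⁻³.
N² = (g/ρ₀)·Δρ/Δz = g·(Δρ/ρ₀)/Δz = 9.8 × 1.3309 × 10⁻³ / 118 = 1.1053 × 10⁻⁴ s⁻².
N = √(1.1053 × 10⁻⁴) = 0.010513 rad s⁻¹ → T = 2π/N = 597.66 s ≈ 598 s.

598 s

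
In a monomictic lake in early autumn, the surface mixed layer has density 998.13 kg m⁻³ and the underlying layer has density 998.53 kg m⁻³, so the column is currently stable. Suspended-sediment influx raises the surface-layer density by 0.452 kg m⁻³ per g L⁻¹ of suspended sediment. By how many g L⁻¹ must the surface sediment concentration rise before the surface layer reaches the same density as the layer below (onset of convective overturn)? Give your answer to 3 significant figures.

Density deficit of the surface layer: 998.53 − 998.13 = 0.4 kg m⁻³.
Required change = 0.4 / 0.452 = 0.885 g L⁻¹.

0.885 g L⁻¹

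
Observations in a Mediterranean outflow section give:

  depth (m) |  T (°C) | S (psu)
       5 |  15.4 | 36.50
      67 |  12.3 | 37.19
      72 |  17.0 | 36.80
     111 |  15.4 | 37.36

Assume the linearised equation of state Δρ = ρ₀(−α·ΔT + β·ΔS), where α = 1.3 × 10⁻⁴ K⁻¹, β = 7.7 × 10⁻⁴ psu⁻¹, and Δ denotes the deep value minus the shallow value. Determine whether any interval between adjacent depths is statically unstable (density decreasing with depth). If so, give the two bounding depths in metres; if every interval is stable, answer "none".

67–72 m

Evaluate Δρ/ρ₀ = −αΔT + βΔS across each adjacent pair:
  5–67 m: −αΔT+βΔS = −(1.3 × 10⁻⁴)(-3.1)+(7.7 × 10⁻⁴)(+0.69) = 9.3 × 10⁻⁴ → stable
  67–72 m: −αΔT+βΔS = −(1.3 × 10⁻⁴)(+4.7)+(7.7 × 10⁻⁴)(-0.39) = -9.1 × 10⁻⁴ → UNSTABLE
  72–111 m: −αΔT+βΔS = −(1.3 × 10⁻⁴)(-1.6)+(7.7 × 10⁻⁴)(+0.56) = 6.4 × 10⁻⁴ → stable
The 67–72 m interval has Δρ < 0: lighter water underlies denser water.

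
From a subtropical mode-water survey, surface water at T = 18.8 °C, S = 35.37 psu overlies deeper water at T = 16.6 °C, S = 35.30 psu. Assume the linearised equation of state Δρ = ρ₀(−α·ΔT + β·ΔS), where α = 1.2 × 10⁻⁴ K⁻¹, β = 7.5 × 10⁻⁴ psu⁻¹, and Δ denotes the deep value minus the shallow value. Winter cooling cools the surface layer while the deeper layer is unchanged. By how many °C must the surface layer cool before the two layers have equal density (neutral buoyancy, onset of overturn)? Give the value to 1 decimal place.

1.8 °C

Neutral buoyancy requires Δρ = 0, i.e. −α(T_deep − T_surf′) + β(S_deep − S_surf) = 0.
T_surf′ = T_deep − (β/α)·ΔS = 16.6 − (7.5 × 10⁻⁴/1.2 × 10⁻⁴)·(-0.07) = 17.038 °C.
Cooling required: 18.8 − (17.038) = 1.762 °C.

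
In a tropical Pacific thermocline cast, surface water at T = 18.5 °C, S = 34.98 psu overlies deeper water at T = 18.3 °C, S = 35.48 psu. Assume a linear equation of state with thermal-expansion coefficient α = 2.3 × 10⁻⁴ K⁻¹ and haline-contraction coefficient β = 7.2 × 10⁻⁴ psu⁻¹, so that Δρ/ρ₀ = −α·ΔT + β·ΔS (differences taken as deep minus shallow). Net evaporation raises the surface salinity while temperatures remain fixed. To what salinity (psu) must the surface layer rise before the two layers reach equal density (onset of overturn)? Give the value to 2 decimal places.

Neutral buoyancy requires −α(T_deep − T_surf) + β(S_deep − S_surf′) = 0.
S_surf′ = S_deep − (α/β)·ΔT = 35.48 − (2.3 × 10⁻⁴/7.2 × 10⁻⁴)·(-0.2) = 35.5439 psu.
Increase required: 35.5439 − 34.98 = 0.5639 psu.

35.54 psu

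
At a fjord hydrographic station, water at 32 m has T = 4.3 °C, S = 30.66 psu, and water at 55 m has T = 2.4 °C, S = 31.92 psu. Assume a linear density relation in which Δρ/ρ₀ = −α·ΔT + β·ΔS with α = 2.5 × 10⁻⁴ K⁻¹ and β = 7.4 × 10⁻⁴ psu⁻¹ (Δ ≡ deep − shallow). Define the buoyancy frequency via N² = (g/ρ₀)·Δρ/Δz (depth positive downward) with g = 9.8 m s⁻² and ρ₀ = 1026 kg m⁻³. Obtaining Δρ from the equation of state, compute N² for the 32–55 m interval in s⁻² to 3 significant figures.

ΔT = -1.9 K, ΔS = +1.26 psu (deep − shallow).
Δρ/ρ₀ = −αΔT + βΔS = 4.75 × 10⁻⁴ + 9.324 × 10⁻⁴ = 1.4074 × 10⁻³, so Δρ ≈ 1.444 kg m⁻³.
N² = (g/ρ₀)·Δρ/Δz = g·(Δρ/ρ₀)/Δz = 9.8 × 1.4074 × 10⁻³ / 23 = 5.9967 × 10⁻⁴ s⁻² ≈ 6.00 × 10⁻⁴ s⁻².

6.00 × 10⁻⁴ s⁻²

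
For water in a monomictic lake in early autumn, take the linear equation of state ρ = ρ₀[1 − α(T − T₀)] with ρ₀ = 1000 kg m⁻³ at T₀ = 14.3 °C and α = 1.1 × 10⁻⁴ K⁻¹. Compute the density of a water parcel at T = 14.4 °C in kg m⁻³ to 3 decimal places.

T − T₀ = +0.1 K.
Bracket = 1 − α·(+0.1) = 1 + (-1.10 × 10⁻⁵) = 0.9999890.
ρ = 1000 × 0.9999890 = 999.989 kg m⁻³.

999.989 kg m⁻³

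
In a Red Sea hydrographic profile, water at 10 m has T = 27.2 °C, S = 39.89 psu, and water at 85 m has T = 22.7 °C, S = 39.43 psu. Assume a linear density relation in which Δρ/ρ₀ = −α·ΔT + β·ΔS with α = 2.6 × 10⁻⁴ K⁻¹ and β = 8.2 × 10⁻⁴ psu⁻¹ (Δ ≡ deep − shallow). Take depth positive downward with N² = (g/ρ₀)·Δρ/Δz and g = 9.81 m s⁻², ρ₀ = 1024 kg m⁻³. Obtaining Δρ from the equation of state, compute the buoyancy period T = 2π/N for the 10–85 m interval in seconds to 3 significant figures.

617 s

ΔT = -4.5 K, ΔS = -0.46 psu (deep − shallow).
Δρ/ρ₀ = −αΔT + βΔS = 1.17 × 10⁻³ − 3.772 × 10⁻⁴ = 7.928 × 10⁻⁴, so Δρ ≈ 0.8118 kg m⁻³.
N² = (g/ρ₀)·Δρ/Δz = g·(Δρ/ρ₀)/Δz = 9.81 × 7.928 × 10⁻⁴ / 75 = 1.0370 × 10⁻⁴ s⁻².
N = √(1.0370 × 10⁻⁴) = 0.010183 rad s⁻¹ → T = 2π/N = 617.03 s ≈ 617 s.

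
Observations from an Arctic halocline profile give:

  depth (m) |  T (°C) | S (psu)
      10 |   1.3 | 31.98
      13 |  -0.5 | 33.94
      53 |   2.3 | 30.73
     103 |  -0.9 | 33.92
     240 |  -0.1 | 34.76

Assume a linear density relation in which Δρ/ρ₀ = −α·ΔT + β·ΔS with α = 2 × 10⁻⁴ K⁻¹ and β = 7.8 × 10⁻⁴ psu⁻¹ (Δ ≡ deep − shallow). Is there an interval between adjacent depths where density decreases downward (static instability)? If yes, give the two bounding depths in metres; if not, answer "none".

13–53 m

Evaluate Δρ/ρ₀ = −αΔT + βΔS across each adjacent pair:
  10–13 m: −αΔT+βΔS = −(2 × 10⁻⁴)(-1.8)+(7.8 × 10⁻⁴)(+1.96) = 1.9 × 10⁻³ → stable
  13–53 m: −αΔT+βΔS = −(2 × 10⁻⁴)(+2.8)+(7.8 × 10⁻⁴)(-3.21) = -3.1 × 10⁻³ → UNSTABLE
  53–103 m: −αΔT+βΔS = −(2 × 10⁻⁴)(-3.2)+(7.8 × 10⁻⁴)(+3.19) = 3.1 × 10⁻³ → stable
  103–240 m: −αΔT+βΔS = −(2 × 10⁻⁴)(+0.8)+(7.8 × 10⁻⁴)(+0.84) = 5.0 × 10⁻⁴ → stable
The 13–53 m interval has Δρ < 0: lighter water underlies denser water.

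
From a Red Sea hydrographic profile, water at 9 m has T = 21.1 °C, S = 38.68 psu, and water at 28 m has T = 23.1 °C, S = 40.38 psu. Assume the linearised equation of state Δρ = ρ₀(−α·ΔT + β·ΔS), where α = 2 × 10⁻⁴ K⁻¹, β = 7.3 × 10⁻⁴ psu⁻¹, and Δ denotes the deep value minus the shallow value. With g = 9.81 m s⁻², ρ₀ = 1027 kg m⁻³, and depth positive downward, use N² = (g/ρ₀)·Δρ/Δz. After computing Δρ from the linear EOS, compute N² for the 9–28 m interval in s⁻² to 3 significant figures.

4.34 × 10⁻⁴ s⁻²

ΔT = +2.0 K, ΔS = +1.70 psu (deep − shallow).
Δρ/ρ₀ = −αΔT + βΔS = -4.00 × 10⁻⁴ + 1.241 × 10⁻³ = 8.41 × 10⁻⁴, so Δρ ≈ 0.8637 kg m⁻³.
N² = (g/ρ₀)·Δρ/Δz = g·(Δρ/ρ₀)/Δz = 9.81 × 8.41 × 10⁻⁴ / 19 = 4.3422 × 10⁻⁴ s⁻² ≈ 4.34 × 10⁻⁴ s⁻².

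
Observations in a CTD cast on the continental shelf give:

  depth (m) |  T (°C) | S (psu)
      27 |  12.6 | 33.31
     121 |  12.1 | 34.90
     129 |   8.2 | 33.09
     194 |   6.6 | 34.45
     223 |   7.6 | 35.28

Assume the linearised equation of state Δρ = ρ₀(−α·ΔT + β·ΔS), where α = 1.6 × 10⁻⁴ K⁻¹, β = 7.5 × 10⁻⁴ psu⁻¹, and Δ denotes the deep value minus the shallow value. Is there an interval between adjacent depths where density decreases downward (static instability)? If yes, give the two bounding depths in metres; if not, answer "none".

121–129 m

Evaluate Δρ/ρ₀ = −αΔT + βΔS across each adjacent pair:
  27–121 m: −αΔT+βΔS = −(1.6 × 10⁻⁴)(-0.5)+(7.5 × 10⁻⁴)(+1.59) = 1.3 × 10⁻³ → stable
  121–129 m: −αΔT+βΔS = −(1.6 × 10⁻⁴)(-3.9)+(7.5 × 10⁻⁴)(-1.81) = -7.3 × 10⁻⁴ → UNSTABLE
  129–194 m: −αΔT+βΔS = −(1.6 × 10⁻⁴)(-1.6)+(7.5 × 10⁻⁴)(+1.36) = 1.3 × 10⁻³ → stable
  194–223 m: −αΔT+βΔS = −(1.6 × 10⁻⁴)(+1.0)+(7.5 × 10⁻⁴)(+0.83) = 4.6 × 10⁻⁴ → stable
The 121–129 m interval has Δρ < 0: lighter water underlies denser water.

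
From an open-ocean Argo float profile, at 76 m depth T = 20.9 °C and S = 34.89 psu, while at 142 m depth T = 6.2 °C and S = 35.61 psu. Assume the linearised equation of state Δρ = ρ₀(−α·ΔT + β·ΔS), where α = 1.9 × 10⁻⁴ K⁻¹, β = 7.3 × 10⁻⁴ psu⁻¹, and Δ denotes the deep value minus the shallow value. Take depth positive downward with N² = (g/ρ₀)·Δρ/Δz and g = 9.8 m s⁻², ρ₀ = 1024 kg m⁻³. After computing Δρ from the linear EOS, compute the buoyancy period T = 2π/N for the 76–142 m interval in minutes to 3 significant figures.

4.72 min

ΔT = -14.7 K, ΔS = +0.72 psu (deep − shallow).
Δρ/ρ₀ = −αΔT + βΔS = 2.793 × 10⁻³ + 5.256 × 10⁻⁴ = 3.3186 × 10⁻³, so Δρ ≈ 3.398 kg m⁻³.
N² = (g/ρ₀)·Δρ/Δz = g·(Δρ/ρ₀)/Δz = 9.8 × 3.3186 × 10⁻³ / 66 = 4.9276 × 10⁻⁴ s⁻².
N = √(4.9276 × 10⁻⁴) = 0.022198 rad s⁻¹ → T = 2π/N = 283.05 s = 4.7175 min ≈ 4.72 min.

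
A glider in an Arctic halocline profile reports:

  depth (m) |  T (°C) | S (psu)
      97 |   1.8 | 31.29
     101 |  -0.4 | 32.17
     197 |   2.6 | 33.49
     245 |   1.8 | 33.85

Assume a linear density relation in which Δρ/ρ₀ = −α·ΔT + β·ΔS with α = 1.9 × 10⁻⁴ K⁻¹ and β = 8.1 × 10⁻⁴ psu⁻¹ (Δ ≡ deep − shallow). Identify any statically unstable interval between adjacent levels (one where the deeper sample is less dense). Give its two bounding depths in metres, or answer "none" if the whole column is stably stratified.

Evaluate Δρ/ρ₀ = −αΔT + βΔS across each adjacent pair:
  97–101 m: −αΔT+βΔS = −(1.9 × 10⁻⁴)(-2.2)+(8.1 × 10⁻⁴)(+0.88) = 1.1 × 10⁻³ → stable
  101–197 m: −αΔT+βΔS = −(1.9 × 10⁻⁴)(+3.0)+(8.1 × 10⁻⁴)(+1.32) = 5.0 × 10⁻⁴ → stable
  197–245 m: −αΔT+βΔS = −(1.9 × 10⁻⁴)(-0.8)+(8.1 × 10⁻⁴)(+0.36) = 4.4 × 10⁻⁴ → stable
Every interval has Δρ > 0: the column is stably stratified throughout.

none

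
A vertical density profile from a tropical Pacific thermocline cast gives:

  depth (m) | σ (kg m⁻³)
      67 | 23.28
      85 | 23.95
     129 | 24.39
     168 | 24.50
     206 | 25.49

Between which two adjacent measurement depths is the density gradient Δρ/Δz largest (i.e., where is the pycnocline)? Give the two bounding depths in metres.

67–85 m

Compute the density gradient over each adjacent pair:
  67–85 m: Δρ/Δz = 0.67/18 = 0.037 kg m⁻⁴
  85–129 m: Δρ/Δz = 0.44/44 = 0.010 kg m⁻⁴
  129–168 m: Δρ/Δz = 0.11/39 = 2.8 × 10⁻³ kg m⁻⁴
  168–206 m: Δρ/Δz = 0.99/38 = 0.026 kg m⁻⁴
The largest gradient is in the 67–85 m interval — the pycnocline.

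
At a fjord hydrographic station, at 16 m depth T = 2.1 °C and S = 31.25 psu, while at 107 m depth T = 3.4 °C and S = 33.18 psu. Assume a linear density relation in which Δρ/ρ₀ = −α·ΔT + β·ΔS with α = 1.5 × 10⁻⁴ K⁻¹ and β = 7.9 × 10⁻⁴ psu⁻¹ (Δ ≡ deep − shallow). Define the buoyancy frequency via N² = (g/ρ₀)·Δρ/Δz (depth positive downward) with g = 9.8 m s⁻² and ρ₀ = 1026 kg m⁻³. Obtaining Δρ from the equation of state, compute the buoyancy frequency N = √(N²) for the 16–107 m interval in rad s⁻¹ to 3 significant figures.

ΔT = +1.3 K, ΔS = +1.93 psu (deep − shallow).
Δρ/ρ₀ = −αΔT + βΔS = -1.95 × 10⁻⁴ + 1.5247 × 10⁻³ = 1.3297 × 10⁻³, so Δρ ≈ 1.364 kg m⁻³.
N² = (g/ρ₀)·Δρ/Δz = g·(Δρ/ρ₀)/Δz = 9.8 × 1.3297 × 10⁻³ / 91 = 1.4320 × 10⁻⁴ s⁻².
N = √(1.4320 × 10⁻⁴) = 0.011967 rad s⁻¹ ≈ 0.0120 rad s⁻¹.

0.0120 rad s⁻¹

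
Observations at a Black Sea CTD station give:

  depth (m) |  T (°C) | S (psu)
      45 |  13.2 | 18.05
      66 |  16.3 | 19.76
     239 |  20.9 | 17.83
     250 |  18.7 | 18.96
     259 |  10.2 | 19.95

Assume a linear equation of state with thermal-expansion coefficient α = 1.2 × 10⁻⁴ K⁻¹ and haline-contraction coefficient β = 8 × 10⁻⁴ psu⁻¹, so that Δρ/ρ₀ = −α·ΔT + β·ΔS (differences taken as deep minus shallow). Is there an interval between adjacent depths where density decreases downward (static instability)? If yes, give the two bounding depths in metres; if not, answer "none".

66–239 m

Evaluate Δρ/ρ₀ = −αΔT + βΔS across each adjacent pair:
  45–66 m: −αΔT+βΔS = −(1.2 × 10⁻⁴)(+3.1)+(8 × 10⁻⁴)(+1.71) = 1.0 × 10⁻³ → stable
  66–239 m: −αΔT+βΔS = −(1.2 × 10⁻⁴)(+4.6)+(8 × 10⁻⁴)(-1.93) = -2.1 × 10⁻³ → UNSTABLE
  239–250 m: −αΔT+βΔS = −(1.2 × 10⁻⁴)(-2.2)+(8 × 10⁻⁴)(+1.13) = 1.2 × 10⁻³ → stable
  250–259 m: −αΔT+βΔS = −(1.2 × 10⁻⁴)(-8.5)+(8 × 10⁻⁴)(+0.99) = 1.8 × 10⁻³ → stable
The 66–239 m interval has Δρ < 0: lighter water underlies denser water.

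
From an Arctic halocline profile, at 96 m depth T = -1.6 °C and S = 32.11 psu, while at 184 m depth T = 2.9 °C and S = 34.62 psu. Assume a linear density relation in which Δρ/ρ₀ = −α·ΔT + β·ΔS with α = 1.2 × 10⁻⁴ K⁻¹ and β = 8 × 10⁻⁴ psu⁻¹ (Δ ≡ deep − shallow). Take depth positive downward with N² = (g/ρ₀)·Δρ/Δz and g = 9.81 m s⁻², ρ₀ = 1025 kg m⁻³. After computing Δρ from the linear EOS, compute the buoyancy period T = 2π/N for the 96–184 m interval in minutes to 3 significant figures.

ΔT = +4.5 K, ΔS = +2.51 psu (deep − shallow).
Δρ/ρ₀ = −αΔT + βΔS = -5.40 × 10⁻⁴ + 2.008 × 10⁻³ = 1.468 × 10⁻³, so Δρ ≈ 1.505 kg m⁻³.
N² = (g/ρ₀)·Δρ/Δz = g·(Δρ/ρ₀)/Δz = 9.81 × 1.468 × 10⁻³ / 88 = 1.6365 × 10⁻⁴ s⁻².
N = √(1.6365 × 10⁻⁴) = 0.012793 rad s⁻¹ → T = 2π/N = 491.14 s = 8.1857 min ≈ 8.19 min.

8.19 min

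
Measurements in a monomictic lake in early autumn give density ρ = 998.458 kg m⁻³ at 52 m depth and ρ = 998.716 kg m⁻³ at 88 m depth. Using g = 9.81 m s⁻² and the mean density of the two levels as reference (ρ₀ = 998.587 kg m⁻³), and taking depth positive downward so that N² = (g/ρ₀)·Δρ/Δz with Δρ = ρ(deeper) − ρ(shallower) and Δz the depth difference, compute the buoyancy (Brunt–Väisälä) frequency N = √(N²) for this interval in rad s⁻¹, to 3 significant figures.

8.39 × 10⁻³ rad s⁻¹

Δρ = 998.716 − 998.458 = 0.258 kg m⁻³ over Δz = 88 − 52 = 36 m.
N² = (9.81/998.587) × (0.258/36) = 7.0404 × 10⁻⁵ s⁻².
N = √(7.0404 × 10⁻⁵) = 8.3907 × 10⁻³ rad s⁻¹ ≈ 8.39 × 10⁻³ rad s⁻¹.
Since Δρ > 0 the layer is stably stratified.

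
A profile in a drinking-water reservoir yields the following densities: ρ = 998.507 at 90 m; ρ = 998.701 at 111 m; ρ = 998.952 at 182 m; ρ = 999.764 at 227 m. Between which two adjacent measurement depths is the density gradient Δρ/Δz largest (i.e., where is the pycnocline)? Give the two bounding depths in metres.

182–227 m

Compute the density gradient over each adjacent pair:
  90–111 m: Δρ/Δz = 0.194/21 = 9.2 × 10⁻³ kg m⁻⁴
  111–182 m: Δρ/Δz = 0.251/71 = 3.5 × 10⁻³ kg m⁻⁴
  182–227 m: Δρ/Δz = 0.812/45 = 0.018 kg m⁻⁴
The largest gradient is in the 182–227 m interval — the pycnocline.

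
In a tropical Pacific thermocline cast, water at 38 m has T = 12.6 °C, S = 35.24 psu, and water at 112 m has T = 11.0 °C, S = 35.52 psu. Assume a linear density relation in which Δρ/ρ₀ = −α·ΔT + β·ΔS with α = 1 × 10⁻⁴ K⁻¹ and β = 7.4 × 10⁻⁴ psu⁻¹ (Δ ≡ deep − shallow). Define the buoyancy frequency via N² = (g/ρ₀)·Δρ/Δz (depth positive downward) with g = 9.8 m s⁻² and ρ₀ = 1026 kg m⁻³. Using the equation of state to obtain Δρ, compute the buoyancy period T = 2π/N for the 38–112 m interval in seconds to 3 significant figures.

ΔT = -1.6 K, ΔS = +0.28 psu (deep − shallow).
Δρ/ρ₀ = −αΔT + βΔS = 1.60 × 10⁻⁴ + 2.072 × 10⁻⁴ = 3.672 × 10⁻⁴, so Δρ ≈ 0.3767 kg m⁻³.
N² = (g/ρ₀)·Δρ/Δz = g·(Δρ/ρ₀)/Δz = 9.8 × 3.672 × 10⁻⁴ / 74 = 4.8629 × 10⁻⁵ s⁻².
N = √(4.8629 × 10⁻⁵) = 6.9734 × 10⁻³ rad s⁻¹ → T = 2π/N = 901.02 s ≈ 901 s.

901 s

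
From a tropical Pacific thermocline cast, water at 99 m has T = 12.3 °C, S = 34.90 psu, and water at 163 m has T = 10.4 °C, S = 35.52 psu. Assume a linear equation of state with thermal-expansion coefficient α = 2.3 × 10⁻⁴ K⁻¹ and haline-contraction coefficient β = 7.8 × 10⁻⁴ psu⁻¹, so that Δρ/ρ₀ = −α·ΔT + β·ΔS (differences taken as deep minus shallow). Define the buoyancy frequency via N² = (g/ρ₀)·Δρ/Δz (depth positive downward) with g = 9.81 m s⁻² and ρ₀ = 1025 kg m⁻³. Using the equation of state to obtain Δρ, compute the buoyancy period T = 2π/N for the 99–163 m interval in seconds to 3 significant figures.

ΔT = -1.9 K, ΔS = +0.62 psu (deep − shallow).
Δρ/ρ₀ = −αΔT + βΔS = 4.37 × 10⁻⁴ + 4.836 × 10⁻⁴ = 9.206 × 10⁻⁴, so Δρ ≈ 0.9436 kg m⁻³.
N² = (g/ρ₀)·Δρ/Δz = g·(Δρ/ρ₀)/Δz = 9.81 × 9.206 × 10⁻⁴ / 64 = 1.4111 × 10⁻⁴ s⁻².
N = √(1.4111 × 10⁻⁴) = 0.011879 rad s⁻¹ → T = 2π/N = 528.93 s ≈ 529 s.

529 s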